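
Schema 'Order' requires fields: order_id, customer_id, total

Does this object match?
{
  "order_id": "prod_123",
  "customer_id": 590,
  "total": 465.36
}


Checking required fields... All present.
Valid - all required fields present


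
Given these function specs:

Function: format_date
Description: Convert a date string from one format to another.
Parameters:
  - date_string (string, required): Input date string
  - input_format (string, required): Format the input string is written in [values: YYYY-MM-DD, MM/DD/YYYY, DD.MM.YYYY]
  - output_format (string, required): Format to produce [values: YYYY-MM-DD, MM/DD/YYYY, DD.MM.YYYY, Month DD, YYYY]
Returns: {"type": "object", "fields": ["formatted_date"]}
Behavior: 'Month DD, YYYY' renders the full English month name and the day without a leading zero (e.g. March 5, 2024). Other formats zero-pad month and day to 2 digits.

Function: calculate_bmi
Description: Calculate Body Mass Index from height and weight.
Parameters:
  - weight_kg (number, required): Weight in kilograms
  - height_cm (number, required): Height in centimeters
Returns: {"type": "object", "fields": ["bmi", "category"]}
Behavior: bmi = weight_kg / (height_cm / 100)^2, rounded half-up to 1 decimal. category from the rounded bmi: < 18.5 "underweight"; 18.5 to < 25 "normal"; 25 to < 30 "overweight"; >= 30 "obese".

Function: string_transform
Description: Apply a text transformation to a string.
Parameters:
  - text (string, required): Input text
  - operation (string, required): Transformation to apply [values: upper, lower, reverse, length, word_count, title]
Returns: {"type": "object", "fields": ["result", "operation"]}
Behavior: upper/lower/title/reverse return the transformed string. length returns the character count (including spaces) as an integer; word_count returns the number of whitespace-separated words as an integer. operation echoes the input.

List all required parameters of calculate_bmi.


Parameters of calculate_bmi and their required/optional flag:
  weight_kg: required
  height_cm: required
height_cm, weight_kg


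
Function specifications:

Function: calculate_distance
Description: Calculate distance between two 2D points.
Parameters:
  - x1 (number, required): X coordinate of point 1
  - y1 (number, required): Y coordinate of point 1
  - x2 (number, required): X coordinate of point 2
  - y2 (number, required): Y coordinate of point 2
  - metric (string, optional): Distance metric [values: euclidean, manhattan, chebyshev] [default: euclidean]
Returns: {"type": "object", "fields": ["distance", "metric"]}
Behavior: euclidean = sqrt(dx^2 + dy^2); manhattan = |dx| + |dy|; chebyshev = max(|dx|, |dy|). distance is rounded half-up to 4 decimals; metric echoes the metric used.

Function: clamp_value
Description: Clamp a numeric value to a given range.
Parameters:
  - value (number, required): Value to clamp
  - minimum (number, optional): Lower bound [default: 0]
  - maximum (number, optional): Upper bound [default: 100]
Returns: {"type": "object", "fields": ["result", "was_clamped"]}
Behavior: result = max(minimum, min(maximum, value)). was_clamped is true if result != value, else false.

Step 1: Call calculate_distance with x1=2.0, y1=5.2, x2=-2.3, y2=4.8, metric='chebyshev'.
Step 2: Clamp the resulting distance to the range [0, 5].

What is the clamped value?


Step 1: calculate_distance (chebyshev)
  |dx| = |-2.3 - 2| = 4.3; |dy| = |4.8 - 5.2| = 0.4
  chebyshev: max(4.3, 0.4) = 4.3
  Round to 4 decimals: 4.3
  -> distance = 4.3
Step 2: clamp_value(value=4.3, minimum=0, maximum=5)
  result = max(0, min(5, 4.3)) = max(0, 4.3) = 4.3
  was_clamped = (4.3 != 4.3) = false
  -> result = 4.3
4.3


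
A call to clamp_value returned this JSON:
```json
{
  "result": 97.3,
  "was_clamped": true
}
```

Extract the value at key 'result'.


97.3


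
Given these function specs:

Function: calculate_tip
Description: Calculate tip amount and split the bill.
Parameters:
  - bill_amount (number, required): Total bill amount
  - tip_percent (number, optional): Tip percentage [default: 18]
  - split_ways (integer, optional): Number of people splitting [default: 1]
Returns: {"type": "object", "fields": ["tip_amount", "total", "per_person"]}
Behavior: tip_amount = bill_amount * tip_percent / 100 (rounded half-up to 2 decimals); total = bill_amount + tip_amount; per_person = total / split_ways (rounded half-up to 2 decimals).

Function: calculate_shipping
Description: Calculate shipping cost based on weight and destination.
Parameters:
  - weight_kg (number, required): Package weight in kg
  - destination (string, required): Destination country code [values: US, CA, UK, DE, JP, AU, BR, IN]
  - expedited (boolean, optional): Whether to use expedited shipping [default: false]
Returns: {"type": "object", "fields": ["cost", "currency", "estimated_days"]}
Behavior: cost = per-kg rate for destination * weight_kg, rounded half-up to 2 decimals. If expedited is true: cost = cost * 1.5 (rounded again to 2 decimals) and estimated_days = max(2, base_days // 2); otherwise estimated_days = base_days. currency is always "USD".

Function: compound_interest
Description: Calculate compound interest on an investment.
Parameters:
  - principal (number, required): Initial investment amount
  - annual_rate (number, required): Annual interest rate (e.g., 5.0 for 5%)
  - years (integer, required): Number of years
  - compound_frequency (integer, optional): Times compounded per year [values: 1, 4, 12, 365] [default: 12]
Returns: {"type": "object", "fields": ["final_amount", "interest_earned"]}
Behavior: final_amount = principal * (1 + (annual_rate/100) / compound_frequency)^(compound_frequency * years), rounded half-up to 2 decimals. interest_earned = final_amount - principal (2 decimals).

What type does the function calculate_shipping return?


The calculate_shipping spec declares Returns: {"type": "object", "fields": ["cost", "currency", "estimated_days"]}
Type:
object


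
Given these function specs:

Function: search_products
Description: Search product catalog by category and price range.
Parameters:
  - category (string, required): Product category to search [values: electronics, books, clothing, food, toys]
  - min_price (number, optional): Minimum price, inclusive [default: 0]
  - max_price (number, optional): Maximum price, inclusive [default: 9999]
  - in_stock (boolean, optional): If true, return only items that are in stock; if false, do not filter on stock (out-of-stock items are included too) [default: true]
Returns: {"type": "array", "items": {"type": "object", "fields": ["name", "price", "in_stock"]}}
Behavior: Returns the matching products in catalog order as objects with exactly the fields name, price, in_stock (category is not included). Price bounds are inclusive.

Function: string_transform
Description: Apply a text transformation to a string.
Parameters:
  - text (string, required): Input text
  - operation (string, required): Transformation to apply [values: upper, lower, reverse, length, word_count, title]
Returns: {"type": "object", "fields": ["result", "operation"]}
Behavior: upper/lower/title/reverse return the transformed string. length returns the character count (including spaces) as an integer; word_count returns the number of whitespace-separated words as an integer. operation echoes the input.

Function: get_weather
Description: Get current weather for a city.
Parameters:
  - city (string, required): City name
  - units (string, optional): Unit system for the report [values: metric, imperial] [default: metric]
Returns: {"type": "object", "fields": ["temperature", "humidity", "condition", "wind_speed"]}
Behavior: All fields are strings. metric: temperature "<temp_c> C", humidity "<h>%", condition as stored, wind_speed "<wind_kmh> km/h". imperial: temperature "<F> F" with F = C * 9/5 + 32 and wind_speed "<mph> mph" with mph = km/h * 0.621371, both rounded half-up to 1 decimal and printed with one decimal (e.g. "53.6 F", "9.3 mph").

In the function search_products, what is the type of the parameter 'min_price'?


The search_products spec declares:
  - min_price (number, optional): Minimum price, inclusive [default: 0]
Type:
number


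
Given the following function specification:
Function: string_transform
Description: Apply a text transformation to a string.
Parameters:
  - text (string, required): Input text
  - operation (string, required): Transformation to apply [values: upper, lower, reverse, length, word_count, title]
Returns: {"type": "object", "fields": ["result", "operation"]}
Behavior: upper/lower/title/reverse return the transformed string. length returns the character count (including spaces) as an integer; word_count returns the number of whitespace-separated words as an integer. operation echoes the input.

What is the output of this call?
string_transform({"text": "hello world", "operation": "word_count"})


words: hello, world -> 2
Output:
{"result": 2, "operation": "word_count"}


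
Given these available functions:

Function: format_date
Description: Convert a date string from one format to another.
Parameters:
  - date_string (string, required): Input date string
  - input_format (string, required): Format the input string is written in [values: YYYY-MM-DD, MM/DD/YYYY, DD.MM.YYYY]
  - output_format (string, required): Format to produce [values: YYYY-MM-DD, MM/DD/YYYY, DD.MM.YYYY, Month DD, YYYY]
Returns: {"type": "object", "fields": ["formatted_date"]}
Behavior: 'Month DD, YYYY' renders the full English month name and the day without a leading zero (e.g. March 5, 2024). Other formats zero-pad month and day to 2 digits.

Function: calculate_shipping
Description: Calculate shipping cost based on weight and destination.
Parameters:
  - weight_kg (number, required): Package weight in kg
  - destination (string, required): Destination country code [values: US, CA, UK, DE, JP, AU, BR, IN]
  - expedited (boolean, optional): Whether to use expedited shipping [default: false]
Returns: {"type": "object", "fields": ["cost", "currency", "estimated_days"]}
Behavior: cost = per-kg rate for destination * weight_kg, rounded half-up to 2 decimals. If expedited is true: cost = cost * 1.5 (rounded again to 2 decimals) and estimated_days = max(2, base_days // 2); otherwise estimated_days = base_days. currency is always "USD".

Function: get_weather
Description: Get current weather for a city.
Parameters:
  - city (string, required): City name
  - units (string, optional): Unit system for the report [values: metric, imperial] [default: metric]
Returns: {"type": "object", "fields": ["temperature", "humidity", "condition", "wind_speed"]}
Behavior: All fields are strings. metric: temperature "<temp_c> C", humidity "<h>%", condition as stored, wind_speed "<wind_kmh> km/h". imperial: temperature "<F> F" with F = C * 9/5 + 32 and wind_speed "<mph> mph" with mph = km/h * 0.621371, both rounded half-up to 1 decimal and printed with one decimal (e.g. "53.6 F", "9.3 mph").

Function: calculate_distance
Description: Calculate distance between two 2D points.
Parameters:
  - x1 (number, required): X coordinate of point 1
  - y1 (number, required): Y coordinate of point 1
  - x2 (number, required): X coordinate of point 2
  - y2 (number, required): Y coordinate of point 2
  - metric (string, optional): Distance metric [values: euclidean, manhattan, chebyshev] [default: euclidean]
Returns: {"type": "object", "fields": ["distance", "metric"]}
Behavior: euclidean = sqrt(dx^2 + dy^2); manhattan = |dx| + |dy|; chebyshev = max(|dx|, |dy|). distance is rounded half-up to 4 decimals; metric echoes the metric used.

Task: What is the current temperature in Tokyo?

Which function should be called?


The task needs a function whose description is: Get current weather for a city.
get_weather


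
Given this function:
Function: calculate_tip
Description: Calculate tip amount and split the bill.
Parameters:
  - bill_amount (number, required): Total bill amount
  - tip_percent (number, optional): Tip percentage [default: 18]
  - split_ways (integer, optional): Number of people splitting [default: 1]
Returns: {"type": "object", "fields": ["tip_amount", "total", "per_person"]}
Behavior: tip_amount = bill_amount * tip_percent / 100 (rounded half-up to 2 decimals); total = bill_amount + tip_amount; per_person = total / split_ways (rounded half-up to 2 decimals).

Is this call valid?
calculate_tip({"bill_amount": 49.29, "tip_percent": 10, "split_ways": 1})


Checking all required parameters present and types match... All valid.
Valid


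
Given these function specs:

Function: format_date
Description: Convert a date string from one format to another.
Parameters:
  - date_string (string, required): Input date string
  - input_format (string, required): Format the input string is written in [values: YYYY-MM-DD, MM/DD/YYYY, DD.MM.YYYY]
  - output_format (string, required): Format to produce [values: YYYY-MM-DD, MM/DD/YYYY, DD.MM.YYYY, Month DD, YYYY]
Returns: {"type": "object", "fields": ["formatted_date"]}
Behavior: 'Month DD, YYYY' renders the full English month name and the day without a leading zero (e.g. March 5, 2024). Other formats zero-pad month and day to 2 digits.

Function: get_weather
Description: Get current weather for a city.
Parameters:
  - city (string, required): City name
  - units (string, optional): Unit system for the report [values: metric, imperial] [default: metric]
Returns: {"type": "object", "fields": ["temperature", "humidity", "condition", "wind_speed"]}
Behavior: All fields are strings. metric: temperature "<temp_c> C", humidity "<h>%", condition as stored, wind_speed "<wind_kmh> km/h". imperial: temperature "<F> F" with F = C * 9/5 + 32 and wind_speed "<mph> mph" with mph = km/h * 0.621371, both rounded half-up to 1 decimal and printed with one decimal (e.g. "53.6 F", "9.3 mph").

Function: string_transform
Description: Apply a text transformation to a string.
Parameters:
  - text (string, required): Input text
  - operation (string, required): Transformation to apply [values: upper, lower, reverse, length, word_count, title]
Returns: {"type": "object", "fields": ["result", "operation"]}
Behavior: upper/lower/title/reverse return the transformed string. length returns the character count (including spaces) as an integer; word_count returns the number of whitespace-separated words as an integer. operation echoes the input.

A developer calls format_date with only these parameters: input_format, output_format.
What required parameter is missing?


Required parameters: date_string, input_format, output_format
Provided: input_format, output_format
Missing: date_string
date_string


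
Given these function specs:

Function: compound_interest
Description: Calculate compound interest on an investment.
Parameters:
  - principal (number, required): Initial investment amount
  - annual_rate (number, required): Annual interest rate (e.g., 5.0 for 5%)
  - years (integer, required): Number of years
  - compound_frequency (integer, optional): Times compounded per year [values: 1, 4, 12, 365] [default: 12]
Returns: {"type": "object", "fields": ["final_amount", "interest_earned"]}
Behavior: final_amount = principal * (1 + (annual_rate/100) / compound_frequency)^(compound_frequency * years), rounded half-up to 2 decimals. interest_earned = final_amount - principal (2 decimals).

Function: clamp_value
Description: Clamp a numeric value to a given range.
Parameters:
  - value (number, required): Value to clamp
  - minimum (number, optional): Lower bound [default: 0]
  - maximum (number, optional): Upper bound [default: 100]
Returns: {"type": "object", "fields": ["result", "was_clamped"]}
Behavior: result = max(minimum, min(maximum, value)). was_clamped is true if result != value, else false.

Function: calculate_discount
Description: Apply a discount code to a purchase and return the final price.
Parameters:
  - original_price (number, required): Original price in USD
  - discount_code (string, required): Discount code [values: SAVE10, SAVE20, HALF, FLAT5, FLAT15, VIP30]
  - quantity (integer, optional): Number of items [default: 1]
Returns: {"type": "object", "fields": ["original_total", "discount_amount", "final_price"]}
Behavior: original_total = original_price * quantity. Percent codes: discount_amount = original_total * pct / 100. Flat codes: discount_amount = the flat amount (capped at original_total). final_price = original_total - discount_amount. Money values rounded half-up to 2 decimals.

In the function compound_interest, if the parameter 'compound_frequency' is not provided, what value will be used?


The compound_interest spec declares:
  - compound_frequency (integer, optional): Times compounded per year [values: 1, 4, 12, 365] [default: 12]
Default:
12


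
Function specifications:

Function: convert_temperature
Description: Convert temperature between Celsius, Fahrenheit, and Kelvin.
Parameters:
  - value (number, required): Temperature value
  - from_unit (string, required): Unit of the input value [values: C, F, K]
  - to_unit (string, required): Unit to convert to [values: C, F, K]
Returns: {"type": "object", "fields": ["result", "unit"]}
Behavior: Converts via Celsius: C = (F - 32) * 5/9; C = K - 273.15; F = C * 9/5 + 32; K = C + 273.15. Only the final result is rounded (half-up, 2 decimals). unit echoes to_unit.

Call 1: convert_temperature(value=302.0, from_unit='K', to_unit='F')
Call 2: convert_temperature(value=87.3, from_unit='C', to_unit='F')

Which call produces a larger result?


Call 1:
  To C: 302 - 273.15 = 28.85
  To F: 28.85 * 9/5 + 32 = 83.93
  Round to 2 decimals: 83.93
  -> 83.93 F
Call 2:
  Input already in C: 87.3
  To F: 87.3 * 9/5 + 32 = 189.14
  Round to 2 decimals: 189.14
  -> 189.14 F
Call 2 (189.14 F)


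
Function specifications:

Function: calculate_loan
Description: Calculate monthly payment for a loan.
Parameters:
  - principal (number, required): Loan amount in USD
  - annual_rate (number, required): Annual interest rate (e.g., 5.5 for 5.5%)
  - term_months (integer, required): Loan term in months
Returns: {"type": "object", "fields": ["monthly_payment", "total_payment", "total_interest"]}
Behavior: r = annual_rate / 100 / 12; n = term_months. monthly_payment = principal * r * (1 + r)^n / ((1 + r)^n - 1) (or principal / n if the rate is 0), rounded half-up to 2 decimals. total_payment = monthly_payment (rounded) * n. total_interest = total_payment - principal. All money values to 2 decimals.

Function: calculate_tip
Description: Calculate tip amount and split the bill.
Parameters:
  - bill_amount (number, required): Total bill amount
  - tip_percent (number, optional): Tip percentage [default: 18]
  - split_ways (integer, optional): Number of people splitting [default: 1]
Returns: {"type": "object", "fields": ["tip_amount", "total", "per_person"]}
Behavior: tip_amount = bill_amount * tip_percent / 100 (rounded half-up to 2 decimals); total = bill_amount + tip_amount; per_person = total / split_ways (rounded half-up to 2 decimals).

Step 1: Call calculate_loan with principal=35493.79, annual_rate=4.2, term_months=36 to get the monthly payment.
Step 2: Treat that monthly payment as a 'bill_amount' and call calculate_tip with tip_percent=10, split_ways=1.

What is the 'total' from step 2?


Step 1: calculate_loan(principal=35493.79, annual_rate=4.2, term_months=36)
  r = 4.2 / 100 / 12 = 0.0035 (keep full precision)
  (1 + r)^36 = 1.13403267
  monthly_payment = 35493.79 * 0.0035 * 1.13403267 / (1.13403267 - 1) = 1051.078908 -> 1051.08
  total_payment = 1051.08 * 36 = 37838.88
  total_interest = 37838.88 - 35493.79 = 2345.09
  -> monthly_payment = 1051.08
Step 2: calculate_tip(bill_amount=1051.08, tip_percent=10, split_ways=1)
  tip_amount = 1051.08 * 10/100 = 105.108 -> 105.11
  total = 1051.08 + 105.11 = 1156.19
  per_person = 1156.19 / 1 = 1156.19 -> 1156.19
  -> total = 1156.19
$1156.19


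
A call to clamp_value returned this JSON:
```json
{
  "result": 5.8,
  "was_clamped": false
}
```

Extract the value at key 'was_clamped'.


false


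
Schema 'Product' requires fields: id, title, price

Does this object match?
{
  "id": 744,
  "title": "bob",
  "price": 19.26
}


Checking required fields... All present.
Valid - all required fields present


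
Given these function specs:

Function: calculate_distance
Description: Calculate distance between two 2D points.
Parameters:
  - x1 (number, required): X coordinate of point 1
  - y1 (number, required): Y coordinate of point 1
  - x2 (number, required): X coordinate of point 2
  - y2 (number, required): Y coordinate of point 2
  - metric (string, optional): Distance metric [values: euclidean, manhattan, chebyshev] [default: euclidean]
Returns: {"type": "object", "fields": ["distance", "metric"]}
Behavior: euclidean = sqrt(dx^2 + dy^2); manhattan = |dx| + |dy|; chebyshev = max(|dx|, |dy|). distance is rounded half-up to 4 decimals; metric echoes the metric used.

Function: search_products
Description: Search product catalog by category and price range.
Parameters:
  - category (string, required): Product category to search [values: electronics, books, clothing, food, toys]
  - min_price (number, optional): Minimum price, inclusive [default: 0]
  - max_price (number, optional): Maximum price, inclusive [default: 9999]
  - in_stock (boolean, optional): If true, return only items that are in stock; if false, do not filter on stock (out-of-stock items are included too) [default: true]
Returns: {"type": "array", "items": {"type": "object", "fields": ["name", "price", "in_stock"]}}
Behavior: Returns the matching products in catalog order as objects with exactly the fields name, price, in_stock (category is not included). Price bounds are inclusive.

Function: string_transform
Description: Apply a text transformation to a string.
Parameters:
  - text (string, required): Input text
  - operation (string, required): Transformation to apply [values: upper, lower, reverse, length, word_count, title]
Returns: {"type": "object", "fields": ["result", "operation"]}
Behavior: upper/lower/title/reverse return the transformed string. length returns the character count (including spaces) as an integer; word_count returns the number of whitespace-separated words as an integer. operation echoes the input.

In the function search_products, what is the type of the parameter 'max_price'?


The search_products spec declares:
  - max_price (number, optional): Maximum price, inclusive [default: 9999]
Type:
number


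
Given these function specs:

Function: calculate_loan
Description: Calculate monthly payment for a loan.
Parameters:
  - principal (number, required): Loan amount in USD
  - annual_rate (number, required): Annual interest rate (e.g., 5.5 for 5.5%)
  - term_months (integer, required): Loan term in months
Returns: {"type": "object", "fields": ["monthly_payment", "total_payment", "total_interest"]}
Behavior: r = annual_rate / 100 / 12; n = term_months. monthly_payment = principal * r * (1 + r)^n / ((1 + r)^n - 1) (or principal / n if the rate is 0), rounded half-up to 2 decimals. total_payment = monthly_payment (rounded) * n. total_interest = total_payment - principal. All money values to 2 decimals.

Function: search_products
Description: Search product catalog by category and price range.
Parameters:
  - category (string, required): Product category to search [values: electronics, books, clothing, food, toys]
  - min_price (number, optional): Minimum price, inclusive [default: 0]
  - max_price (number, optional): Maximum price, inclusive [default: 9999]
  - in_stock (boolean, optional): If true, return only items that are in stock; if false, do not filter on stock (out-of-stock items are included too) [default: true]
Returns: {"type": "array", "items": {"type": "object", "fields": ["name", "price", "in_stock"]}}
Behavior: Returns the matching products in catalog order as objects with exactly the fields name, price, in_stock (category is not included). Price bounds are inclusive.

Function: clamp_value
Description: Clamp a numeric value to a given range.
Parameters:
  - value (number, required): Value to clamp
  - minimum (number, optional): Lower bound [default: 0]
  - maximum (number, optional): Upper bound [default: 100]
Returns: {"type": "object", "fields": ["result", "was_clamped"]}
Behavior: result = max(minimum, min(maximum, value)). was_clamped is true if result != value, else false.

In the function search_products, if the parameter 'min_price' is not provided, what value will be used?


The search_products spec declares:
  - min_price (number, optional): Minimum price, inclusive [default: 0]
Default:
0


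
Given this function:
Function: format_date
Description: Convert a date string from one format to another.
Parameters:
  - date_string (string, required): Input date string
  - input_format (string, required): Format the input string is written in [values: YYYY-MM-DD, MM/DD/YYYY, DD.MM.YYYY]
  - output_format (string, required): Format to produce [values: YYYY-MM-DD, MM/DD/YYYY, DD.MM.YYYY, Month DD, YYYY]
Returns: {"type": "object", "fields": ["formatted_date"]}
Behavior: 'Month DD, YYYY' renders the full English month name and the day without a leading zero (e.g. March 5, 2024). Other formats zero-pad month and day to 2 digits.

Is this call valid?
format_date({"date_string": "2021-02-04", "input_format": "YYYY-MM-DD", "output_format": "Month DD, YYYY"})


Checking all required parameters present and types match... All valid.
Valid


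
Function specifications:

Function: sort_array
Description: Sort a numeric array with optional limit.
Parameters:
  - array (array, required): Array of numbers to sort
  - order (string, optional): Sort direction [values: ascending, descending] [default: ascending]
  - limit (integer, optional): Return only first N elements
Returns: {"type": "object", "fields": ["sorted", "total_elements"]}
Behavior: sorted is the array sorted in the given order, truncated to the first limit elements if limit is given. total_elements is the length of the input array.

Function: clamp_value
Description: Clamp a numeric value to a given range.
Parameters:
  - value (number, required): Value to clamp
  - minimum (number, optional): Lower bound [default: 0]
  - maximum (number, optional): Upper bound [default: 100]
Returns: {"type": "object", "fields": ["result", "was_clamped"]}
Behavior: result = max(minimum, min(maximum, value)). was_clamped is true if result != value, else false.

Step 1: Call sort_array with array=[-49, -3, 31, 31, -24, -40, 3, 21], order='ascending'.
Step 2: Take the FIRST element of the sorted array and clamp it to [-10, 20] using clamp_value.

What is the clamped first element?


Step 1: sort_array(order=ascending)
  sorted: [-49, -40, -24, -3, 3, 21, 31, 31]
  -> first element = -49
Step 2: clamp_value(value=-49, minimum=-10, maximum=20)
  result = max(-10, min(20, -49)) = max(-10, -49) = -10
  was_clamped = (-10 != -49) = true
  -> result = -10
-10


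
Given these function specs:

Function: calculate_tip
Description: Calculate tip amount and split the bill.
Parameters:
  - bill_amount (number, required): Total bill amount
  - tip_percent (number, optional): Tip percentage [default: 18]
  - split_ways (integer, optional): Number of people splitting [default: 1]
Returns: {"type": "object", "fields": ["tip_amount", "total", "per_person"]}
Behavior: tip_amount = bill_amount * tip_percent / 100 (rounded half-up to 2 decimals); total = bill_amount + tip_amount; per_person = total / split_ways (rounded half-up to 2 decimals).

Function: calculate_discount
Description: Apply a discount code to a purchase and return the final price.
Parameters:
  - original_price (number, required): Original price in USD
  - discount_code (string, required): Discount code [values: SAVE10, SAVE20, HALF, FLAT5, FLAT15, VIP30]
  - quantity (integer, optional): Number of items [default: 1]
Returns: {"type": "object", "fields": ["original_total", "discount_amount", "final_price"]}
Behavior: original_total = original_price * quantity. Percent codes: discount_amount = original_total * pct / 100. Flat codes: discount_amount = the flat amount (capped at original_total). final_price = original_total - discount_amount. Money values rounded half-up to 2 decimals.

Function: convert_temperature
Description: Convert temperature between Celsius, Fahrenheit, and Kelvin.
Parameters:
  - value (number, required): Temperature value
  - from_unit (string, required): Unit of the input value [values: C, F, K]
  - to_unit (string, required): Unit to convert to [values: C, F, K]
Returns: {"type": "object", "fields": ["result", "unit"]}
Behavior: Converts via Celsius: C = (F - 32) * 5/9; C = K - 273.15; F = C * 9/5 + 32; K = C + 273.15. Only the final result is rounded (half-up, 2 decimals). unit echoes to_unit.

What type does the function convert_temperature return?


The convert_temperature spec declares Returns: {"type": "object", "fields": ["result", "unit"]}
Type:
object


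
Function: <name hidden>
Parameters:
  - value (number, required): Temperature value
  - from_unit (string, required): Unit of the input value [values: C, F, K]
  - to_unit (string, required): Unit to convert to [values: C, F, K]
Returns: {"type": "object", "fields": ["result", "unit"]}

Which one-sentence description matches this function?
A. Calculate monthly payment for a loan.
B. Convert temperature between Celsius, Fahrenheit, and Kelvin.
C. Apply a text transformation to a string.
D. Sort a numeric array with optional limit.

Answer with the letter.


Parameters value, from_unit, to_unit and return ["result", "unit"] fit: Convert temperature between Celsius, Fahrenheit, and Kelvin.
B


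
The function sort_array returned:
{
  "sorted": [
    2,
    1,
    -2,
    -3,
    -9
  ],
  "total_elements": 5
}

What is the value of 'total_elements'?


5


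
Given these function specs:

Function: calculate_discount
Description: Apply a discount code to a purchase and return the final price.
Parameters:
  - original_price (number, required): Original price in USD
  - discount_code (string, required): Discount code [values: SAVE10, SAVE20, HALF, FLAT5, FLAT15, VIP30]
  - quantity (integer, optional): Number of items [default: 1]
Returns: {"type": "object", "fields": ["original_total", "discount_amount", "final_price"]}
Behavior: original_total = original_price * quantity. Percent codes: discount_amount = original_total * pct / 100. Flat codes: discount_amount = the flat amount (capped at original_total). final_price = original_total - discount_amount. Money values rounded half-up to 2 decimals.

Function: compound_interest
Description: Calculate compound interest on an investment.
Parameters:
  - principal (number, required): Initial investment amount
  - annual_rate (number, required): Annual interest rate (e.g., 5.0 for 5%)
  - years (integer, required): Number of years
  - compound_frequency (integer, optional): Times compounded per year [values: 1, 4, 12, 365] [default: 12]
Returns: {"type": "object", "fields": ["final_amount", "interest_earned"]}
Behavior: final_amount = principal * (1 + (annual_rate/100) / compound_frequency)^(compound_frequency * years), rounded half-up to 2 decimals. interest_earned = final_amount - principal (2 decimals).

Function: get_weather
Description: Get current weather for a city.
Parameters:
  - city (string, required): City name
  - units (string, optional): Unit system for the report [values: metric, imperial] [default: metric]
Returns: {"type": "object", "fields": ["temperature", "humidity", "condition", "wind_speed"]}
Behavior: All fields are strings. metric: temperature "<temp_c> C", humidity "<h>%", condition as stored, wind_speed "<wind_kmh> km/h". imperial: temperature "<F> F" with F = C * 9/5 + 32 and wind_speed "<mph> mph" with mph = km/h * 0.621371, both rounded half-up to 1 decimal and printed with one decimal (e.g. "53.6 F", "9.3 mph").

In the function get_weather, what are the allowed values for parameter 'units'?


The get_weather spec declares:
  - units (string, optional): Unit system for the report [values: metric, imperial] [default: metric]
Allowed values:
metric, imperial


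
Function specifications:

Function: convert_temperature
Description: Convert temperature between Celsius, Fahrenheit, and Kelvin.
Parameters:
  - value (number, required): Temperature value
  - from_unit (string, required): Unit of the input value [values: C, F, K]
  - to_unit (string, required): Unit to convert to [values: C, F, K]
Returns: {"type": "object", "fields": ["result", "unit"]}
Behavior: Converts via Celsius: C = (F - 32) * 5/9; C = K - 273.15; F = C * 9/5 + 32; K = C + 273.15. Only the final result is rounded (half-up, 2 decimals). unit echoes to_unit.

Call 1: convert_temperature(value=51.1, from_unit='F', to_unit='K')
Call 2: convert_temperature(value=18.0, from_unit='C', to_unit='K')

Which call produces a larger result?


Call 1:
  To C: (51.1 - 32) * 5/9 = 10.611111
  To K: 10.611111 + 273.15 = 283.761111
  Round to 2 decimals: 283.76
  -> 283.76 K
Call 2:
  Input already in C: 18
  To K: 18 + 273.15 = 291.15
  Round to 2 decimals: 291.15
  -> 291.15 K
Call 2 (291.15 K)


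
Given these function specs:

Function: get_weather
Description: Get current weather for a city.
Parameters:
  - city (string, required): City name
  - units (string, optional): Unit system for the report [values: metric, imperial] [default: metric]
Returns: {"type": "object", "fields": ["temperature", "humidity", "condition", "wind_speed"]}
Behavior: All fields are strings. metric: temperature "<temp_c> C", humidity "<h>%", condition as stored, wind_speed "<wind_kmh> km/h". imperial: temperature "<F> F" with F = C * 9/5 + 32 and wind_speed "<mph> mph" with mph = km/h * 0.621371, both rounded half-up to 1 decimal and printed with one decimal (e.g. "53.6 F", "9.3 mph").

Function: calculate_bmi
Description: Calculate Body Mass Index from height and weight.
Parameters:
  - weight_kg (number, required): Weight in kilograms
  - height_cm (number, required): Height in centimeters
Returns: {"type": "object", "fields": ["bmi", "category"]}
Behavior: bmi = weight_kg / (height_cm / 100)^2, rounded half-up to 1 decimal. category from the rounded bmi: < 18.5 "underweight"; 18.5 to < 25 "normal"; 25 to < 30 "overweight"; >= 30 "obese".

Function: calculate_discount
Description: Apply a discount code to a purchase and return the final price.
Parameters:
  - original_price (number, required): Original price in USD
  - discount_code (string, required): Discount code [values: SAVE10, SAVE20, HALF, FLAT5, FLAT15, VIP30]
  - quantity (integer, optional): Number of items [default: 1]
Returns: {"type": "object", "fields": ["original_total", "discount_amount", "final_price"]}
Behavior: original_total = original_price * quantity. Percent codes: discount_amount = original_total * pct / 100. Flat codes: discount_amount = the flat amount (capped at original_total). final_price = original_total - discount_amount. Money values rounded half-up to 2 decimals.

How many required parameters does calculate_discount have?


Parameters of calculate_discount: original_price (required), discount_code (required), quantity (optional)
Required count:
2


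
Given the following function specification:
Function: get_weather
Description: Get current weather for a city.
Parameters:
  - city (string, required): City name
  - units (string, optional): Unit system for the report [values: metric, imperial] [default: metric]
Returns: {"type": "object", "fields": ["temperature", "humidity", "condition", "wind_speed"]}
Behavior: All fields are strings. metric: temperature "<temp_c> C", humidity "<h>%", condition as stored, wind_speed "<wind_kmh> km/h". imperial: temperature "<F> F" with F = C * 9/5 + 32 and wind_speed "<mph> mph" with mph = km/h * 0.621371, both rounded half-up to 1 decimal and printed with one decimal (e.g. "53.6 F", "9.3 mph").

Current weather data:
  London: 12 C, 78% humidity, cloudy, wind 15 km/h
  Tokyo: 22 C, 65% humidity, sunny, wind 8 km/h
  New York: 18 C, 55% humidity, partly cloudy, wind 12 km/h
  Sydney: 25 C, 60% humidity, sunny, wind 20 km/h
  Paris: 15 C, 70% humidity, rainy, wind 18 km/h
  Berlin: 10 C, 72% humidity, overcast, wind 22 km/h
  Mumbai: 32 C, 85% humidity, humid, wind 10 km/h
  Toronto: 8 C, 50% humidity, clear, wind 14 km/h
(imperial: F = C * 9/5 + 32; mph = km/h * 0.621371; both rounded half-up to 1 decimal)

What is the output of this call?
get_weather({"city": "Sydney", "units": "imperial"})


Sydney record: 25 C, 60%, sunny, 20 km/h
imperial: temperature = 25 * 9/5 + 32 = 77 -> 77.0 F
imperial: wind_speed = 20 * 0.621371 = 12.42742 -> 12.4 mph
Output:
{"temperature": "77.0 F", "humidity": "60%", "condition": "sunny", "wind_speed": "12.4 mph"}


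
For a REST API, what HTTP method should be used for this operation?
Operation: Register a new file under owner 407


GET = read, POST = create, PUT = update/replace, DELETE = remove
This operation is a create.
POST


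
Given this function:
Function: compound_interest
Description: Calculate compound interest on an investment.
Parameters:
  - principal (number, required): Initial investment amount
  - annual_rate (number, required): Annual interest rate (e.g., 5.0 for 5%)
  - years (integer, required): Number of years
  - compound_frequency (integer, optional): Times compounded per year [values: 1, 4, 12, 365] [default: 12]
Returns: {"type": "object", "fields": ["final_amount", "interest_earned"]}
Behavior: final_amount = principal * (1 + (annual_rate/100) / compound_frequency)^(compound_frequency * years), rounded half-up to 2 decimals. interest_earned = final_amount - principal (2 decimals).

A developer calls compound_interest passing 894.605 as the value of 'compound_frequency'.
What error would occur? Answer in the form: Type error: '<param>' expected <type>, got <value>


Spec: 'compound_frequency' is declared as integer; 894.605 is a non-integer number.
Type error: 'compound_frequency' expected integer, got 894.605


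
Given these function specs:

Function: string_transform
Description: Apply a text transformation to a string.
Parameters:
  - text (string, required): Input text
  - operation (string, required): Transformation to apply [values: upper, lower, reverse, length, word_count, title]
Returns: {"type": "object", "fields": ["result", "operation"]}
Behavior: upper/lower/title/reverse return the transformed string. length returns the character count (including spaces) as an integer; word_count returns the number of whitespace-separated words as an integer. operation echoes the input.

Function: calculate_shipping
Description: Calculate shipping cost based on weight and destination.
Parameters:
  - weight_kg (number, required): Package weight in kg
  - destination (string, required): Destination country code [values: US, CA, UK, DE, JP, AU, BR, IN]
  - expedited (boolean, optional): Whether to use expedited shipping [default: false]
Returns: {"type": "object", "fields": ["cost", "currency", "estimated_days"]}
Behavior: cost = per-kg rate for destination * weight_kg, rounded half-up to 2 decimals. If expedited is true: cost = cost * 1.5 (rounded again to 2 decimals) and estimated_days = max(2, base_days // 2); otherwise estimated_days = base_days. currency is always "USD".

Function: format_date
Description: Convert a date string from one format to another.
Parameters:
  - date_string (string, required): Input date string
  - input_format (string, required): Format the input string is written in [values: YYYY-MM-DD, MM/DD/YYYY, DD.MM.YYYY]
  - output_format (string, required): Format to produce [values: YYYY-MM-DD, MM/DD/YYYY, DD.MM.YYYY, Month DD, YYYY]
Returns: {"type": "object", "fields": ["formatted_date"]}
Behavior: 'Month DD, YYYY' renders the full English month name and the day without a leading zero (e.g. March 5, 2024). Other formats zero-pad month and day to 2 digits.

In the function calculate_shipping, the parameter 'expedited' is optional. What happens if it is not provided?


The calculate_shipping spec declares:
  - expedited (boolean, optional): Whether to use expedited shipping [default: false]
It defaults to false


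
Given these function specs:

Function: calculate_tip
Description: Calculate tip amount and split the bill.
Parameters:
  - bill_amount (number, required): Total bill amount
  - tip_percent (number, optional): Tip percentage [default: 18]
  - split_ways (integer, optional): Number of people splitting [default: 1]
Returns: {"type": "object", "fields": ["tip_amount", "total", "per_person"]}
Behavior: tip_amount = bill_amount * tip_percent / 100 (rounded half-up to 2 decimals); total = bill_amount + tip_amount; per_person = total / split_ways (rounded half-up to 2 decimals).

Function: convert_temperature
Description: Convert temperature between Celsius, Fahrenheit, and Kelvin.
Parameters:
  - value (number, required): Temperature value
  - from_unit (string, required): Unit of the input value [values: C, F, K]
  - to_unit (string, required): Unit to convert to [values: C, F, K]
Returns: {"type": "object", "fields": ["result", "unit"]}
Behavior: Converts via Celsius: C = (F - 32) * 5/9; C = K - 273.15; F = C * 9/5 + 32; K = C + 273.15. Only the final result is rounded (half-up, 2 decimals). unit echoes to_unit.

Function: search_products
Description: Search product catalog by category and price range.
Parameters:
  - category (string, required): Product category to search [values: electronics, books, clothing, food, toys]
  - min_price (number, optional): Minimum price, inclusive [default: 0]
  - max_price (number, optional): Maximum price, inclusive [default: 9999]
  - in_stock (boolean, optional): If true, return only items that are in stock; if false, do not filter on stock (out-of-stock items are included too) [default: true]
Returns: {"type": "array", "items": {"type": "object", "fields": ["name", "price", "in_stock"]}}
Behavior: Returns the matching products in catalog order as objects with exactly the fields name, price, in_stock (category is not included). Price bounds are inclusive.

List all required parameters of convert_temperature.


Parameters of convert_temperature and their required/optional flag:
  value: required
  from_unit: required
  to_unit: required
from_unit, to_unit, value
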